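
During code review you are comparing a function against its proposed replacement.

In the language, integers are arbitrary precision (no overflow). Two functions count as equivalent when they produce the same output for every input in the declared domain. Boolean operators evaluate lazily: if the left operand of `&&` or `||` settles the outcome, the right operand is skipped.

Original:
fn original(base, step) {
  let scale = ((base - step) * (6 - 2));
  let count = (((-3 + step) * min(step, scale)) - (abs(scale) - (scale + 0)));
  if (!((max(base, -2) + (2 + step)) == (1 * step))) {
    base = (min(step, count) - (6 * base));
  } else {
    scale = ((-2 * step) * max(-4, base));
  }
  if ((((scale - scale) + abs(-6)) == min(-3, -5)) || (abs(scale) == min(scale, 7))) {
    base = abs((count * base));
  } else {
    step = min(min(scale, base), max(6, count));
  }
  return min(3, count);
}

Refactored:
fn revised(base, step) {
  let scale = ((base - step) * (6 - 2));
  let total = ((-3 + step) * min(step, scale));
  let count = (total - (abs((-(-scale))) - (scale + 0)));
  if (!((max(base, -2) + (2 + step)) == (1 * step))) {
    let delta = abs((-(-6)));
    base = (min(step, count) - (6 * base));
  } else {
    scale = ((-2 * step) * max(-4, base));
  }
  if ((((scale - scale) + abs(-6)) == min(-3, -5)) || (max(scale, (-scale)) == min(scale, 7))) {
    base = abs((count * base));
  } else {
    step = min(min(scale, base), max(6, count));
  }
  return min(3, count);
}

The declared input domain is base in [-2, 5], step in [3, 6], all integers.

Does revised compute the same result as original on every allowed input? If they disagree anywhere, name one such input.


The two are interchangeable: statement counts differ, plus min/max/abs usage differs, plus constant usage differs, plus local variable names differ, and every declared input agrees.
Tracing base=3, step=3: original: scale := 0 | count := 0 | (!((max(base, -2) + (2 + step)) == (1 * step))): true | base := -18 | ((((scale - scale) + abs(-6)) == min(-3, -5)) || (abs(scale) == min(scale, 7))): true | base := 0 | result 0 | revised: scale := 0 | total := 0 | count := 0 | (!((max(base, -2) + (2 + step)) == (1 * step))): true | delta := 6 | base := -18 | ((((scale - scale) + abs(-6)) == min(-3, -5)) || (max(scale, (-scale)) == min(scale, 7))): true | base := 0 | result 0 — matching result 0.
Every one of the 32 inputs gives matching results.
verdict: equivalent


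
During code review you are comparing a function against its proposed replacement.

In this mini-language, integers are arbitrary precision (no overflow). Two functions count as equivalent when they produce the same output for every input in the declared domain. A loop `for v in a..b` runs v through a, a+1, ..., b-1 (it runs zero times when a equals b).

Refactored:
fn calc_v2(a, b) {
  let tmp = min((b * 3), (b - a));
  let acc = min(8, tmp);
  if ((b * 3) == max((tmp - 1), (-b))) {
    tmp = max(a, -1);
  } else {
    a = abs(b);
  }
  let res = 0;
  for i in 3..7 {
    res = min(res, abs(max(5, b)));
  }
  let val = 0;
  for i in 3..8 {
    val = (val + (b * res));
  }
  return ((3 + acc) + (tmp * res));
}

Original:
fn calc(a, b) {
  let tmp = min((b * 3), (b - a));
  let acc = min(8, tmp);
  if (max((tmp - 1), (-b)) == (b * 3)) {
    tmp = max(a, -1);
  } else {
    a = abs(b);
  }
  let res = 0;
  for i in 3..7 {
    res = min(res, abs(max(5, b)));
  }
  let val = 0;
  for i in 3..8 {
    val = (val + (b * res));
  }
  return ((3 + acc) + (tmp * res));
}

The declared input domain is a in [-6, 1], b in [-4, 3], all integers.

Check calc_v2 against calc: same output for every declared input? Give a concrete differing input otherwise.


Changes here: same computation, different form; the full 64-point sweep finds no disagreement.
verdict: equivalent


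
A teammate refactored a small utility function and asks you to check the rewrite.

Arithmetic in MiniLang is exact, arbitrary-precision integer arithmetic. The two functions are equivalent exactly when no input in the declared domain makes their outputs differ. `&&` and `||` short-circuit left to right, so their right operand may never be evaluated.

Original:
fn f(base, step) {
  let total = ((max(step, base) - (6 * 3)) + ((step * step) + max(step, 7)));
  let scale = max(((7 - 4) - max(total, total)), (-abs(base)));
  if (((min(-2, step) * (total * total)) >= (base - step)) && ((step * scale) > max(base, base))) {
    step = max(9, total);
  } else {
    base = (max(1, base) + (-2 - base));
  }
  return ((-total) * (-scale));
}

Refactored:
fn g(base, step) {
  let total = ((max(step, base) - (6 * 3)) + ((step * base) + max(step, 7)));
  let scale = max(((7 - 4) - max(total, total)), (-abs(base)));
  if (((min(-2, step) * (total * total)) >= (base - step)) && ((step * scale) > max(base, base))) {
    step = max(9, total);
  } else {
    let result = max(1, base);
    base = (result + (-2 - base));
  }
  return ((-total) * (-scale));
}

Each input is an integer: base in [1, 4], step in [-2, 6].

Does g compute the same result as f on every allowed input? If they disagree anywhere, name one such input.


Input base=1, step=-2: -54 from f versus -180 from g.
verdict: not equivalent; witness: base=1, step=-2


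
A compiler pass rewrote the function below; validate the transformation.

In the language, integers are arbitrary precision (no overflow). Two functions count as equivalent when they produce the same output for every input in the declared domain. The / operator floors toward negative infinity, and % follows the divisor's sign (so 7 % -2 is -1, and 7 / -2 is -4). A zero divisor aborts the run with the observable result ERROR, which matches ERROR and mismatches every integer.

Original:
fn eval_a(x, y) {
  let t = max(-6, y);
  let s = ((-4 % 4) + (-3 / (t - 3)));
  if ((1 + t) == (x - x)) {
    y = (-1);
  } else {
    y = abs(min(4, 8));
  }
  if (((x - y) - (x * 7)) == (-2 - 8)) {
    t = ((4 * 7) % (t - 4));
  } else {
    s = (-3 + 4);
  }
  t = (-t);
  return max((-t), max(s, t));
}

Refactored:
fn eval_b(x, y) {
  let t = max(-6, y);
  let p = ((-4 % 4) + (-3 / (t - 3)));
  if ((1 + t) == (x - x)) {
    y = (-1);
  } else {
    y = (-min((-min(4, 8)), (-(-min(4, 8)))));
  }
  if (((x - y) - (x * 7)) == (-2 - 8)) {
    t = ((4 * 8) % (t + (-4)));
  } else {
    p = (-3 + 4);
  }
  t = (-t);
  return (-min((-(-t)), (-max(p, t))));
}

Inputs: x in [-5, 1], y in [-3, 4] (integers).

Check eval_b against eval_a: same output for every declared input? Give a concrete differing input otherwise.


Consider the input x=1, y=-3.
eval_a: t := -3 | s := 0 | ((1 + t) == (x - x)): false | y := 4 | (((x - y) - (x * 7)) == (-2 - 8)): true | t := 0 | t := 0 | result 0
eval_b: t := -3 | p := 0 | ((1 + t) == (x - x)): false | y := 4 | (((x - y) - (x * 7)) == (-2 - 8)): true | t := -3 | t := 3 | result 3
0 and 3 differ, so these are not the same function on this domain.
verdict: not equivalent; witness: x=1, y=-3


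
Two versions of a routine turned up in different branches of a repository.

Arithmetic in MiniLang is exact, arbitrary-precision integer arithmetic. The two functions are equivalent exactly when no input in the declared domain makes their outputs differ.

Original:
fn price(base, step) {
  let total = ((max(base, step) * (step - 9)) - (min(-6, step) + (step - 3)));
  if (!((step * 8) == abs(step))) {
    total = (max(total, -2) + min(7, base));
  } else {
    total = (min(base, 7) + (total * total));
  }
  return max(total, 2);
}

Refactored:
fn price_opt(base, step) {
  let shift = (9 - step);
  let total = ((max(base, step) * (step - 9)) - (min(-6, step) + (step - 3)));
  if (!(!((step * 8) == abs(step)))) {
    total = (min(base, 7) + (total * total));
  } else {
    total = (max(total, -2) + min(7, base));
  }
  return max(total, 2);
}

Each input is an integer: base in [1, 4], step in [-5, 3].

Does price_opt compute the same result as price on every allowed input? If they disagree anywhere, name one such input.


The two versions differ — the changes include arithmetic usage differs; also constant usage differs; also statement counts differ; also boolean connective usage differs; also local variable names differ.
One worked example (base=4, step=-3) — price: total=-36, then (!((step * 8) == abs(step))) is true, then total=2, then returns 2; price_opt: shift=12, then total=-36, then (!(!((step * 8) == abs(step)))) is false, then total=2, then returns 2; agreement on 2.
Sweeping the whole domain (36 inputs) finds no disagreement.
verdict: equivalent


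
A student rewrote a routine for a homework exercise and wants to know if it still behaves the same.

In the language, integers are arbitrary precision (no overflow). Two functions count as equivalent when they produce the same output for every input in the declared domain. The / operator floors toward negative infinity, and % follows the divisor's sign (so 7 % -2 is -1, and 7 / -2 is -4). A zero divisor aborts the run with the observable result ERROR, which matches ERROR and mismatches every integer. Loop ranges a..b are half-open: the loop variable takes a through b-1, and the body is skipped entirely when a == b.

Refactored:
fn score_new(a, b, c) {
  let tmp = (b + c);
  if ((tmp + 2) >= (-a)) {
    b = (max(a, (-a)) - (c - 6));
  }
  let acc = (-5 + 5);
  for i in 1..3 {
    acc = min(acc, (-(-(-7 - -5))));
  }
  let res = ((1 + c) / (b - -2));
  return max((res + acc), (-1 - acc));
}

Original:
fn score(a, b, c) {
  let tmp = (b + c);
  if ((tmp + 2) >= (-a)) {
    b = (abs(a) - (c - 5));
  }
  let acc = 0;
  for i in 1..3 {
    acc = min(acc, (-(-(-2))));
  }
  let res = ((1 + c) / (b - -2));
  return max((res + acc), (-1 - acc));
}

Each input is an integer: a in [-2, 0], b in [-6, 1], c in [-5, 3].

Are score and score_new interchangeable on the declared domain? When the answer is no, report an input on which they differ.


Equivalent. The one real change (`5` became `6`) has no effect anywhere in the declared ranges.
Checked all 216 inputs in the declared domain: the outputs agree on every one.
As a probe, take a=-2, b=-2, c=-2: score runs tmp=-4, then ((tmp + 2) >= (-a)) is false, then acc=0, then (i=1), then acc=-2, then (i=2), then acc=-2, then a zero divisor aborts: ERROR; score_new runs tmp=-4, then ((tmp + 2) >= (-a)) is false, then acc=0, then (i=1), then acc=-2, then (i=2), then acc=-2, then a zero divisor aborts: ERROR; both end at ERROR.
verdict: equivalent


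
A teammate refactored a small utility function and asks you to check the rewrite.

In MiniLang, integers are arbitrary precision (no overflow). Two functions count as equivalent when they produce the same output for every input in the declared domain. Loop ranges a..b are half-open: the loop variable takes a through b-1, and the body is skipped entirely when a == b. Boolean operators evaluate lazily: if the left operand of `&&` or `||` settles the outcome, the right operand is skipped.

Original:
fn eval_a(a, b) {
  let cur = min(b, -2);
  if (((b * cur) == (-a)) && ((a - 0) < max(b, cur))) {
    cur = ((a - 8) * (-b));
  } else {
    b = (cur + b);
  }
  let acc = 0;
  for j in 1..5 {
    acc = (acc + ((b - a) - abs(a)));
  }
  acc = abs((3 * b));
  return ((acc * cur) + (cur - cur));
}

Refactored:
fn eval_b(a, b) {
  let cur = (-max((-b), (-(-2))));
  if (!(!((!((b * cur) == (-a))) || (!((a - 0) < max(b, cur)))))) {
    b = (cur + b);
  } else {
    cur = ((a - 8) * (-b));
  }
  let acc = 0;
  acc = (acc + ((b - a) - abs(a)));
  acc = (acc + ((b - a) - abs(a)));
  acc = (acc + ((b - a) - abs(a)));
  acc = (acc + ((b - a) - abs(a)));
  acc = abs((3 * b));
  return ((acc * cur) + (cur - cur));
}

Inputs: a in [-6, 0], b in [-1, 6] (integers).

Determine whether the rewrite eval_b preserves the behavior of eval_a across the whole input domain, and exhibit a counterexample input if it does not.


Behavior is preserved: although loop structure differs; and statement counts differ; and local variable names differ; and min/max/abs usage differs; and boolean connective usage differs; and arithmetic usage differs, the outputs never diverge.
Spot check at a=-6, b=1 — eval_a: cur becomes -2; next (((b * cur) == (-a)) && ((a - 0) < max(b, cur))) evaluates to false; next b becomes -1; next acc becomes 0; next at j=1:; next acc becomes -1; next at j=2:; next acc becomes -2; next at j=3:; next acc becomes -3; next at j=4:; next acc becomes -4; next acc becomes 3; next final value -6. eval_b: cur becomes -2; next (!(!((!((b * cur) == (-a))) || (!((a - 0) < max(b, cur)))))) evaluates to true; next b becomes -1; next acc becomes 0; next acc becomes -1; next acc becomes -2; next acc becomes -3; next acc becomes -4; next acc becomes 3; next final value -6. Both give -6.
Every one of the 56 inputs gives matching results.
verdict: equivalent


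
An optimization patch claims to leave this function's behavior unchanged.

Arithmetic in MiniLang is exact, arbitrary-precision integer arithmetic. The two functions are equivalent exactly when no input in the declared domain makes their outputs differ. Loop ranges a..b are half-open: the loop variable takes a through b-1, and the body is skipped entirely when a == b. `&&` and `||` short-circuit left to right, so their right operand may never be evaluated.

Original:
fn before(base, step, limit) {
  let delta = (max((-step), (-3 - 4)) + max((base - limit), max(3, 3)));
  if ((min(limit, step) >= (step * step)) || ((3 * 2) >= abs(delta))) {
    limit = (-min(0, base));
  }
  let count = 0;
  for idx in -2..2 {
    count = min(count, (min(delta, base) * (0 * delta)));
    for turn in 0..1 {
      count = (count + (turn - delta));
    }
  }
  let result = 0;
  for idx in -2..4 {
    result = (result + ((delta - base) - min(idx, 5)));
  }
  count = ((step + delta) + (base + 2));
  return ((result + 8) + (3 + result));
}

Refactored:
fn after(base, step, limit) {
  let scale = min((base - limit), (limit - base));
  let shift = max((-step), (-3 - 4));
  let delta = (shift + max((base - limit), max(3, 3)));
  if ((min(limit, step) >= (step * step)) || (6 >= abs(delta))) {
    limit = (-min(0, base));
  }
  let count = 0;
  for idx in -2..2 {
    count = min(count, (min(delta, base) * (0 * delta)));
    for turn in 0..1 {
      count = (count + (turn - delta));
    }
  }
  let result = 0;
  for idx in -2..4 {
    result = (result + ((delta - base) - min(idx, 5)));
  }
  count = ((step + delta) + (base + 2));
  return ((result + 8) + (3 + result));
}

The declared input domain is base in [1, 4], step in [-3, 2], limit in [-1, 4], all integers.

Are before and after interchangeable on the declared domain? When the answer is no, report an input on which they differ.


The two are interchangeable: arithmetic usage differs; and min/max/abs usage differs; and local variable names differ; and constant usage differs; and statement counts differ, and every declared input agrees.
One worked example (base=1, step=-1, limit=-1) — before: delta=4, then ((min(limit, step) >= (step * step)) || ((3 * 2) >= abs(delta))) is true, then limit=0, then count=0, then (idx=-2), then count=0, then (turn=0), then count=-4, then (idx=-1), then count=-4, then (turn=0), then count=-8, then (idx=0), then count=-8, then (turn=0), then count=-12, then (idx=1), then count=-12, then (turn=0), then count=-16, then result=0, then (idx=-2), then result=5, then (idx=-1), then result=9, then (idx=0), then result=12, then (idx=1), then result=14, then (idx=2), then result=15, then (idx=3), then result=15, then count=6, then returns 41; after: scale=-2, then shift=1, then delta=4, then ((min(limit, step) >= (step * step)) || (6 >= abs(delta))) is true, then limit=0, then count=0, then (idx=-2), then count=0, then (turn=0), then count=-4, then (idx=-1), then count=-4, then (turn=0), then count=-8, then (idx=0), then count=-8, then (turn=0), then count=-12, then (idx=1), then count=-12, then (turn=0), then count=-16, then result=0, then (idx=-2), then result=5, then (idx=-1), then result=9, then (idx=0), then result=12, then (idx=1), then result=14, then (idx=2), then result=15, then (idx=3), then result=15, then count=6, then returns 41; agreement on 41.
Across all 144 domain points the two functions coincide.
verdict: equivalent


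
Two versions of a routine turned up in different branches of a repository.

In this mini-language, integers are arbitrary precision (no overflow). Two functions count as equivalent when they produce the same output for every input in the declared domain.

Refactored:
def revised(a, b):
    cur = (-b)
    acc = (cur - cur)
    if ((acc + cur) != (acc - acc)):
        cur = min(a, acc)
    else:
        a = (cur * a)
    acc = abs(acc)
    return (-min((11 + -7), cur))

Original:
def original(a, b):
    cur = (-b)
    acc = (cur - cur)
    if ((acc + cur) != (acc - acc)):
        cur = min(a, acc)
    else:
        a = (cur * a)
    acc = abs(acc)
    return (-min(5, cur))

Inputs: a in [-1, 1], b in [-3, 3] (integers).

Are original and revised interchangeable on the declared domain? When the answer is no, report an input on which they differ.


There is a behavioral-looking edit here, yet the outcome never shifts on this domain.
As a probe, take a=0, b=3: original runs cur = -3; acc = 0; ((acc + cur) != (acc - acc)) -> true; cur = 0; acc = 0; return 0; revised runs cur = -3; acc = 0; ((acc + cur) != (acc - acc)) -> true; cur = 0; acc = 0; return 0; both end at 0.
An exhaustive pass over the 21 declared inputs shows identical outputs.
verdict: equivalent


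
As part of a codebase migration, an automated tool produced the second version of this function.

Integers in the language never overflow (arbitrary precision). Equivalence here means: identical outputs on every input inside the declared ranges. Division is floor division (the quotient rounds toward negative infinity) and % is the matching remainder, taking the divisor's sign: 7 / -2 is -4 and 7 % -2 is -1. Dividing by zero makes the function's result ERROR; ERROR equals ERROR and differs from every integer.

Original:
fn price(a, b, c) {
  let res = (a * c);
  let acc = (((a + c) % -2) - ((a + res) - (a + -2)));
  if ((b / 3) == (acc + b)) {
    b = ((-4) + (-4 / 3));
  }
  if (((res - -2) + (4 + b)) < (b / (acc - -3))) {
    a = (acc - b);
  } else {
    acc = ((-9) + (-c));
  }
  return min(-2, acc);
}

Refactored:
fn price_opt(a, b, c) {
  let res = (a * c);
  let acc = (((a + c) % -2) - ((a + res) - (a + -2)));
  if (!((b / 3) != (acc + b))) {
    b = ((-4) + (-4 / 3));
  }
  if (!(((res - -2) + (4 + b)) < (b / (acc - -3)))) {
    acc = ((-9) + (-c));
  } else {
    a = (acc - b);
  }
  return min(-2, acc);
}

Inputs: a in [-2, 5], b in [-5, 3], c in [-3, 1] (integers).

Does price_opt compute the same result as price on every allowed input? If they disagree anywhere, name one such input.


Although comparison usage differs, and boolean connective usage differs, 360/360 inputs agree.
verdict: equivalent


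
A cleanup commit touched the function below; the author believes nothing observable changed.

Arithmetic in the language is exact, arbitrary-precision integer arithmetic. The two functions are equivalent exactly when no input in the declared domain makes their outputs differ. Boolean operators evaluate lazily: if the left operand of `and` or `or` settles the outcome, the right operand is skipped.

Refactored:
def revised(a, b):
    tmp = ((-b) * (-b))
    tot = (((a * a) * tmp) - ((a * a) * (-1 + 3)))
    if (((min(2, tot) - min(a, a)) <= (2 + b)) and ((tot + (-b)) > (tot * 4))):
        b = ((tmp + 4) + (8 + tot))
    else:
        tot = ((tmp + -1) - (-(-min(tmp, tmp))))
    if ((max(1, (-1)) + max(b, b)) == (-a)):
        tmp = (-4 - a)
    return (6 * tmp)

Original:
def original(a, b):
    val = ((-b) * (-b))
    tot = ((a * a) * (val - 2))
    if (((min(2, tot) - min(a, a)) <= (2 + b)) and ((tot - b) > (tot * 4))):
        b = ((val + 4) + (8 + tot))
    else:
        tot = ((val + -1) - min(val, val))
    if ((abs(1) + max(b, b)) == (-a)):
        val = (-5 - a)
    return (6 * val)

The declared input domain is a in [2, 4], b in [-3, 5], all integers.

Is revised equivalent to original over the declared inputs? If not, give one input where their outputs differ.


The rewrite breaks on a=2, b=-3, where the results are -42 and -36.
original: val = 9; tot = 28; (((min(2, tot) - min(a, a)) <= (2 + b)) and ((tot - b) > (tot * 4))) -> false; tot = -1; ((abs(1) + max(b, b)) == (-a)) -> true; val = -7; return -42
revised: tmp = 9; tot = 28; (((min(2, tot) - min(a, a)) <= (2 + b)) and ((tot + (-b)) > (tot * 4))) -> false; tot = -1; ((max(1, (-1)) + max(b, b)) == (-a)) -> true; tmp = -6; return -36
verdict: not equivalent; witness: a=2, b=-3


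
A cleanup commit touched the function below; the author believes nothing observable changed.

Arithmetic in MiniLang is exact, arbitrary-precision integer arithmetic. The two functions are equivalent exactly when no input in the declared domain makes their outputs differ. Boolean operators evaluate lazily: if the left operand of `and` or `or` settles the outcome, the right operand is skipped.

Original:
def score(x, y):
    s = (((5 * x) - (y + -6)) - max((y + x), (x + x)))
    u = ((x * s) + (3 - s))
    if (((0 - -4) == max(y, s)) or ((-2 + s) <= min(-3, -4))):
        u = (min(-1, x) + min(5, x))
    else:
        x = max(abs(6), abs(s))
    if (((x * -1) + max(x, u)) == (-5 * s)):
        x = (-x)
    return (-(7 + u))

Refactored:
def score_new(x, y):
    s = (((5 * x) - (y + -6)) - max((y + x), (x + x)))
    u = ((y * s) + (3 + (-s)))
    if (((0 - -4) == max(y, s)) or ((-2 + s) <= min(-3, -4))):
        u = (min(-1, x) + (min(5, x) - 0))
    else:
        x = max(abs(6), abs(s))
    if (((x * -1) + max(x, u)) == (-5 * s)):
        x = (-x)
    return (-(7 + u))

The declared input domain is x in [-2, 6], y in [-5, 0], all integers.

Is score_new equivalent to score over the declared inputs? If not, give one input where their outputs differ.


Consider the input x=-2, y=-5.
score: s becomes 5; next u becomes -12; next (((0 - -4) == max(y, s)) or ((-2 + s) <= min(-3, -4))) evaluates to false; next x becomes 6; next (((x * -1) + max(x, u)) == (-5 * s)) evaluates to false; next final value 5
score_new: s becomes 5; next u becomes -27; next (((0 - -4) == max(y, s)) or ((-2 + s) <= min(-3, -4))) evaluates to false; next x becomes 6; next (((x * -1) + max(x, u)) == (-5 * s)) evaluates to false; next final value 20
5 vs 20 — the two versions disagree here.
verdict: not equivalent; witness: x=-2, y=-5


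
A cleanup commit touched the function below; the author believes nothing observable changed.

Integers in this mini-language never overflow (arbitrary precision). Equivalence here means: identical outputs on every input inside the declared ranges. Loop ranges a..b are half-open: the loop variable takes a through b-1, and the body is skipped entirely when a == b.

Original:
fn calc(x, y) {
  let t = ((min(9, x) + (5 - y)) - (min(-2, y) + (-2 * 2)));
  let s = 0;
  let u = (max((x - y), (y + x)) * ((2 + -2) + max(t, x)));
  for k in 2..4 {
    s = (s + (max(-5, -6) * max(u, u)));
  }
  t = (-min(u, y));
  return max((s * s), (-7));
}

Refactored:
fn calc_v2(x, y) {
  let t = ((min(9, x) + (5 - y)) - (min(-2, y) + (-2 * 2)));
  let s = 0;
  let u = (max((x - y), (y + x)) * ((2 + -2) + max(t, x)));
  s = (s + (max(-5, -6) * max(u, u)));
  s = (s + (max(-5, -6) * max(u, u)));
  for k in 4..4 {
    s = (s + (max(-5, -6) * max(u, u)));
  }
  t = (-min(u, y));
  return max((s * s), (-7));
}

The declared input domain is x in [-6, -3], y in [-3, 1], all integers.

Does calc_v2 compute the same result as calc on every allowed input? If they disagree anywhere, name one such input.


Behavior is preserved: although loop structure differs; arithmetic usage differs; min/max/abs usage differs; statement counts differ; constant usage differs, the outputs never diverge.
Spot check at x=-5, y=1 — calc: t = 5; s = 0; u = -20; [k=2]; s = 100; [k=3]; s = 200; t = 20; return 40000. calc_v2: t = 5; s = 0; u = -20; s = 100; s = 200; the k loop: no iterations; t = 20; return 40000. Both give 40000.
Every one of the 20 inputs gives matching results.
verdict: equivalent


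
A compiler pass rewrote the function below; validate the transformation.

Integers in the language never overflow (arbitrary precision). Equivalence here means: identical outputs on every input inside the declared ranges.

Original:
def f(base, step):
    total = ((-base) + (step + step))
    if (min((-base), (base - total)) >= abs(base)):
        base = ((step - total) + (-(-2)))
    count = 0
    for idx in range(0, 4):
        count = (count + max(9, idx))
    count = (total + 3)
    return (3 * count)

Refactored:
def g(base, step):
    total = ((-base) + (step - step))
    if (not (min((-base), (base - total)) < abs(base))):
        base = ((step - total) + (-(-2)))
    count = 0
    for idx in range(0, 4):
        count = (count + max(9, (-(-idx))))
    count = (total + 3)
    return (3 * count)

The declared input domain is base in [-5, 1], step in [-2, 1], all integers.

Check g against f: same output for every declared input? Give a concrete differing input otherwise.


Run the pair on base=-5, step=-2.
f: total = 1; (min((-base), (base - total)) >= abs(base)) -> false; count = 0; [idx=0]; count = 9; [idx=1]; count = 18; [idx=2]; count = 27; [idx=3]; count = 36; count = 4; return 12
g: total = 5; (not (min((-base), (base - total)) < abs(base))) -> false; count = 0; [idx=0]; count = 9; [idx=1]; count = 18; [idx=2]; count = 27; [idx=3]; count = 36; count = 8; return 24
12 and 24 differ, so these are not the same function on this domain.
verdict: not equivalent; witness: base=-5, step=-2


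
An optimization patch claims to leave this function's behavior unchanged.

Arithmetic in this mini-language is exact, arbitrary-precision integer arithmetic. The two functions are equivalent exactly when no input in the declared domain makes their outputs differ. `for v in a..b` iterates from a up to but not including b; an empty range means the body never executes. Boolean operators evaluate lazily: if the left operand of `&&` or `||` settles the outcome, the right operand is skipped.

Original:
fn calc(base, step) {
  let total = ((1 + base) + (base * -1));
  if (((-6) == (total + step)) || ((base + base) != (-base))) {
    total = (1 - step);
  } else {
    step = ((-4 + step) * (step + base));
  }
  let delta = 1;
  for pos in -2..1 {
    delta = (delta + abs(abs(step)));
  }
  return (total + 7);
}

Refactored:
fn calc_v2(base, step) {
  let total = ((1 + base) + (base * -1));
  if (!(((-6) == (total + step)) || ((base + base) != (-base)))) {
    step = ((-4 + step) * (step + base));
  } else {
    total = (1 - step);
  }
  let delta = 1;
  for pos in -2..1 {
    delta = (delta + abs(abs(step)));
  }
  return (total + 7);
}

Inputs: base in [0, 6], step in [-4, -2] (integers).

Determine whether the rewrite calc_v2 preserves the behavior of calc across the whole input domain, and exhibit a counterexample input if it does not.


Comparing the listings, the differences include: boolean connective usage differs.
One worked example (base=2, step=-4) — calc: total = 1; (((-6) == (total + step)) || ((base + base) != (-base))) -> true; total = 5; delta = 1; [pos=-2]; delta = 5; [pos=-1]; delta = 9; [pos=0]; delta = 13; return 12; calc_v2: total = 1; (!(((-6) == (total + step)) || ((base + base) != (-base)))) -> false; total = 5; delta = 1; [pos=-2]; delta = 5; [pos=-1]; delta = 9; [pos=0]; delta = 13; return 12; agreement on 12.
An exhaustive pass over the 21 declared inputs shows identical outputs.
verdict: equivalent


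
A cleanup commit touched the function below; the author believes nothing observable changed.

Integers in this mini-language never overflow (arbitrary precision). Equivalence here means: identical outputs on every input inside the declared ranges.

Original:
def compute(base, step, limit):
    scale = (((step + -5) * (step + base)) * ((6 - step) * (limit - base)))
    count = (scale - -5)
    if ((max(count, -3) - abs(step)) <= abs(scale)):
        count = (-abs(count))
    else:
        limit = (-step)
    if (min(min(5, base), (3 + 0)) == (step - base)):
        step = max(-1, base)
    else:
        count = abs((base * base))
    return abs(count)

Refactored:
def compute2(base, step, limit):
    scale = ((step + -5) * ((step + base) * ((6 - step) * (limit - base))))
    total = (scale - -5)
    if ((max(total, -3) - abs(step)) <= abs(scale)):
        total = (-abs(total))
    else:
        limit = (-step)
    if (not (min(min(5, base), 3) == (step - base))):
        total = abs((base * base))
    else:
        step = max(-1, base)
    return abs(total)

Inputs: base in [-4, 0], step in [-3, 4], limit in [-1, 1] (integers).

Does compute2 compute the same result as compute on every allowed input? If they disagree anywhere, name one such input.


Differences: constant usage differs, local variable names differ, boolean connective usage differs, arithmetic usage differs — yet all 120 inputs agree.
verdict: equivalent


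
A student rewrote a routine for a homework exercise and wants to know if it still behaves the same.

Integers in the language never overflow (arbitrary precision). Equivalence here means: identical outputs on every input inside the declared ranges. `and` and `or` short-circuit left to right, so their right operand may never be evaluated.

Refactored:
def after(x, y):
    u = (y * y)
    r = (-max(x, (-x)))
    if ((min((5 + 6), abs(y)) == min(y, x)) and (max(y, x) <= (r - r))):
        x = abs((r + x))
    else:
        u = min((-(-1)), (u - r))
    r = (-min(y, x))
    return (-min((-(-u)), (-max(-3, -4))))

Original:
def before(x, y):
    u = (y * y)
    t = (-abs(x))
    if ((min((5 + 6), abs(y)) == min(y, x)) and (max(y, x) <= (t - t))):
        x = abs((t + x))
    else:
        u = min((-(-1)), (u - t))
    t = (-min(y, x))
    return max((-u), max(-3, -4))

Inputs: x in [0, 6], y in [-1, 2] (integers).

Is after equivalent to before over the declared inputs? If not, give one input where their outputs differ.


Reading the diff, among the changes: min/max/abs usage differs; also local variable names differ.
One worked example (x=0, y=2) — before: u becomes 4; next t becomes 0; next ((min((5 + 6), abs(y)) == min(y, x)) and (max(y, x) <= (t - t))) evaluates to false; next u becomes 1; next t becomes 0; next final value -1; after: u becomes 4; next r becomes 0; next ((min((5 + 6), abs(y)) == min(y, x)) and (max(y, x) <= (r - r))) evaluates to false; next u becomes 1; next r becomes 0; next final value -1; agreement on -1.
An exhaustive pass over the 28 declared inputs shows identical outputs.
verdict: equivalent


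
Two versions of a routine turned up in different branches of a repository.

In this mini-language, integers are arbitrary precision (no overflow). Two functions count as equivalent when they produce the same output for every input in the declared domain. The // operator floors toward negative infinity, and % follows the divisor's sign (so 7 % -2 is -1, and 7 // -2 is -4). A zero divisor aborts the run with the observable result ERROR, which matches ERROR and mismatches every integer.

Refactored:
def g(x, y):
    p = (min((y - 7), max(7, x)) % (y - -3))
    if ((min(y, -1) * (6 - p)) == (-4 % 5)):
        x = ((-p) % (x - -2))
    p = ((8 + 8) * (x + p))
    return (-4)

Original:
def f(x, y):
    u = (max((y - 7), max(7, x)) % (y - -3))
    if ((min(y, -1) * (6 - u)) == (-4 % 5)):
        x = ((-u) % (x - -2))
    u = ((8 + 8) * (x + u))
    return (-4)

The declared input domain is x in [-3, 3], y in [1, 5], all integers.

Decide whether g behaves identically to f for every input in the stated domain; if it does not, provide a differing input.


Take x=-2, y=5.
f: u=7, then ((min(y, -1) * (6 - u)) == (-4 % 5)) is true, then a zero divisor aborts: ERROR
g: p=6, then ((min(y, -1) * (6 - p)) == (-4 % 5)) is false, then p=64, then returns -4
ERROR and -4 differ, so these are not the same function on this domain.
verdict: not equivalent; witness: x=-2, y=5


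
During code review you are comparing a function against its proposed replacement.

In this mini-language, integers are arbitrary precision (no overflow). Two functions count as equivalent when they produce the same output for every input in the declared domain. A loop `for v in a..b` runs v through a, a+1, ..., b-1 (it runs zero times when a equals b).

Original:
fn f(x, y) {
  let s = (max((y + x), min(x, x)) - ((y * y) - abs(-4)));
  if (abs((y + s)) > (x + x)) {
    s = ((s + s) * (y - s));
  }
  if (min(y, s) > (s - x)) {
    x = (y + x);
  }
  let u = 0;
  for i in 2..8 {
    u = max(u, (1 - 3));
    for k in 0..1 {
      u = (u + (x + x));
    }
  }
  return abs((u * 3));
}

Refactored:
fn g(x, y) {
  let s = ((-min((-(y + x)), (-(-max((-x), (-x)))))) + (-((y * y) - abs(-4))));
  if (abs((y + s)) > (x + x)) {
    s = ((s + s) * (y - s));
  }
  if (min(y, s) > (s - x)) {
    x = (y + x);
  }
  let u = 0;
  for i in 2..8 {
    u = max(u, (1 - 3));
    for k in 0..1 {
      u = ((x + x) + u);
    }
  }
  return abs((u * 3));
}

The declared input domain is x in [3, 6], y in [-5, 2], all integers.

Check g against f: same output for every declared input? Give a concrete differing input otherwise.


The two versions differ — the changes include arithmetic usage differs.
Tracing x=3, y=-1: f: s = 6; (abs((y + s)) > (x + x)) -> false; (min(y, s) > (s - x)) -> false; u = 0; [i=2]; u = 0; [k=0]; u = 6; [i=3]; u = 6; [k=0]; u = 12; [i=4]; u = 12; [k=0]; u = 18; [i=5]; u = 18; [k=0]; u = 24; [i=6]; u = 24; [k=0]; u = 30; [i=7]; u = 30; [k=0]; u = 36; return 108 | g: s = 6; (abs((y + s)) > (x + x)) -> false; (min(y, s) > (s - x)) -> false; u = 0; [i=2]; u = 0; [k=0]; u = 6; [i=3]; u = 6; [k=0]; u = 12; [i=4]; u = 12; [k=0]; u = 18; [i=5]; u = 18; [k=0]; u = 24; [i=6]; u = 24; [k=0]; u = 30; [i=7]; u = 30; [k=0]; u = 36; return 108 — matching result 108.
An exhaustive pass over the 32 declared inputs shows identical outputs.
verdict: equivalent


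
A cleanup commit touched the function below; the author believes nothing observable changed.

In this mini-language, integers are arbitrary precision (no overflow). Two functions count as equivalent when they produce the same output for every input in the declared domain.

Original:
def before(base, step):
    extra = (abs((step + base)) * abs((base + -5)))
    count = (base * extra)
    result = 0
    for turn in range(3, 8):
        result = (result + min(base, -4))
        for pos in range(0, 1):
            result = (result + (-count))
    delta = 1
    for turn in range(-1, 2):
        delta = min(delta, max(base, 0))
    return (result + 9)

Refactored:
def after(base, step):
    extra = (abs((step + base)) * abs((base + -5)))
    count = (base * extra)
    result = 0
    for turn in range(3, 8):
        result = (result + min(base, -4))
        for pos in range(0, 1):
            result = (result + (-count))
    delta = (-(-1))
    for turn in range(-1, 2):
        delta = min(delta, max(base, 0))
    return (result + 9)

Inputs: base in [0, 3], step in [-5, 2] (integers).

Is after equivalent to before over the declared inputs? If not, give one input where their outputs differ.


Changes here: same computation, different form; the full 32-point sweep finds no disagreement.
verdict: equivalent


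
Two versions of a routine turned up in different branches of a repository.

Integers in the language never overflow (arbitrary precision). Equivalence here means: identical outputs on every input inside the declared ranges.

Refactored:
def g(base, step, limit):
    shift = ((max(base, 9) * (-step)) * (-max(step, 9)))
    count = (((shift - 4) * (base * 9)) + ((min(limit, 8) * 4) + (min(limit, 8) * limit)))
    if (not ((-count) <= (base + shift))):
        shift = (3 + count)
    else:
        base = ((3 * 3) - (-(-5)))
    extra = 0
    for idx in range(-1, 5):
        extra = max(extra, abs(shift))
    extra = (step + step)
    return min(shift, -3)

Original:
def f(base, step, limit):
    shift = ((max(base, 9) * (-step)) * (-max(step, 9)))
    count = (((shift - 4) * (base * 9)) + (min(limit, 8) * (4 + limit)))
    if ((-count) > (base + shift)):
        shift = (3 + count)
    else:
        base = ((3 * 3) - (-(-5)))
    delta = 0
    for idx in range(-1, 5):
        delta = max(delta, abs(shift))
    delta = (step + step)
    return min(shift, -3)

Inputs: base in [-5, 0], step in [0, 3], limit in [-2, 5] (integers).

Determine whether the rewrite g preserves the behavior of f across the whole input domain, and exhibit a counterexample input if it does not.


Equivalent — the differences include boolean connective usage differs, constant usage differs, min/max/abs usage differs, comparison usage differs, arithmetic usage differs, local variable names differ, yet no declared input distinguishes the two.
Spot check at base=0, step=2, limit=3 — f: shift=162, then count=21, then ((-count) > (base + shift)) is false, then base=4, then delta=0, then (idx=-1), then delta=162, then (idx=0), then delta=162, then (idx=1), then delta=162, then (idx=2), then delta=162, then (idx=3), then delta=162, then (idx=4), then delta=162, then delta=4, then returns -3. g: shift=162, then count=21, then (not ((-count) <= (base + shift))) is false, then base=4, then extra=0, then (idx=-1), then extra=162, then (idx=0), then extra=162, then (idx=1), then extra=162, then (idx=2), then extra=162, then (idx=3), then extra=162, then (idx=4), then extra=162, then extra=4, then returns -3. Both give -3.
Across all 192 domain points the two functions coincide.
verdict: equivalent


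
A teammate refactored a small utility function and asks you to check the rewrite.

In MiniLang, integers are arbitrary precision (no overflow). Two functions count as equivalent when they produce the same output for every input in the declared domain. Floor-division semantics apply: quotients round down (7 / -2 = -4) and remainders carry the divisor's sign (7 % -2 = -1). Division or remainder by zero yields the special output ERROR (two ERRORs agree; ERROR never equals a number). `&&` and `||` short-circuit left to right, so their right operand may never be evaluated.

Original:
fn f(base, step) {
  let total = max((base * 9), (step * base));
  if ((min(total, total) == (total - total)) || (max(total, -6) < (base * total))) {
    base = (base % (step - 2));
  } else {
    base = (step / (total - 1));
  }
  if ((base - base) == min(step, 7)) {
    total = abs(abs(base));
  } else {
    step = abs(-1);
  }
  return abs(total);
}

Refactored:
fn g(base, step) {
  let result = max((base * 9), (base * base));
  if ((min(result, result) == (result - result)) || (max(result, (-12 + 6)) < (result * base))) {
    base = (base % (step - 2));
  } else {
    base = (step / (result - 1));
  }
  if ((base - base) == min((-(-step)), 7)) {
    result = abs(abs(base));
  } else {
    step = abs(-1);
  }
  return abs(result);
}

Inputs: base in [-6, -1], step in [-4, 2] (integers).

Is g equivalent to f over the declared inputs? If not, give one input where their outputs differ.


At base=-6, step=-4: f gives 24, g gives 36.
verdict: not equivalent; witness: base=-6, step=-4


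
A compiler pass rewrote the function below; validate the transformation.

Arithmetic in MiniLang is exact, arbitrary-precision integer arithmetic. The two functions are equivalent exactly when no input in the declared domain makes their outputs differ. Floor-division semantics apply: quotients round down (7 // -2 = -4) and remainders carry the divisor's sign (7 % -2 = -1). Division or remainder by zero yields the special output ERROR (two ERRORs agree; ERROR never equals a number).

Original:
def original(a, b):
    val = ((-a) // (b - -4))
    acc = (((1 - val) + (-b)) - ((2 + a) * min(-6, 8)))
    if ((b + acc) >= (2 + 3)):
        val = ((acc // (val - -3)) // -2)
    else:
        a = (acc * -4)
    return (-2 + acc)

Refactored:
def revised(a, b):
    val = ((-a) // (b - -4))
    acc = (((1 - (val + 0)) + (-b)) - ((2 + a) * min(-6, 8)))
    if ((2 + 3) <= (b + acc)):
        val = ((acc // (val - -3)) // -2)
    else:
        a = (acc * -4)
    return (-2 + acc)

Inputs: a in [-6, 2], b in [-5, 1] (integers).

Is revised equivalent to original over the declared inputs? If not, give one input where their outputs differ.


Behavior is preserved: although constant usage differs, plus arithmetic usage differs, plus comparison usage differs, the outputs never diverge.
Spot check at a=-5, b=-4 — original: hits division by zero so the output is ERROR. revised: hits division by zero so the output is ERROR. Both give ERROR.
Checked all 63 inputs in the declared domain: the outputs agree on every one.
verdict: equivalent
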